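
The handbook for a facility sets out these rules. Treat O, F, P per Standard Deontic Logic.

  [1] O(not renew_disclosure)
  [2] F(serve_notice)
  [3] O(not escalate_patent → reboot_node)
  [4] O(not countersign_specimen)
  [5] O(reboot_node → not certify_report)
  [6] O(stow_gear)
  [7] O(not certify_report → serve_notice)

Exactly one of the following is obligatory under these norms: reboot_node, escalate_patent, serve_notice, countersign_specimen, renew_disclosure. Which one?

escalate_patent

Premise 2 is F(serve_notice), i.e. O(not serve_notice).
Premise 7, O(not certify_report → serve_notice), contraposes to O(not serve_notice → certify_report); with O(not serve_notice) we get O(certify_report).
Premise 5 is O(reboot_node → not certify_report); contrapositively O(certify_report → not reboot_node). Since O(certify_report) holds, K gives O(not reboot_node).
The contrapositive of premise 3 (O(not escalate_patent → reboot_node)) is O(not reboot_node → escalate_patent), and O(not reboot_node) is already established, so O(escalate_patent).
So O(escalate_patent) holds — escalate_patent is obligatory. None of the other listed options is made obligatory by any chain of premises.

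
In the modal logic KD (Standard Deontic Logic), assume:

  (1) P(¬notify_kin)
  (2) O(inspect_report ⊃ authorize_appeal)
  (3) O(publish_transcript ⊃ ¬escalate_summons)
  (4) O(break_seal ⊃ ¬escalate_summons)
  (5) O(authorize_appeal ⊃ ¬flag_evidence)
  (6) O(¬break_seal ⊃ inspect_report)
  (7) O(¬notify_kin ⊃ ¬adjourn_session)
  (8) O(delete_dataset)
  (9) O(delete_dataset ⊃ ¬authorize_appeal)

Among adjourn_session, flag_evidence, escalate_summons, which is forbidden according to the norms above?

Premise 8 gives O(delete_dataset).
With premise 9, O(delete_dataset ⊃ ¬authorize_appeal), the K-axiom yields O(¬authorize_appeal).
The contrapositive of premise 2 (O(inspect_report ⊃ authorize_appeal)) is O(¬authorize_appeal ⊃ ¬inspect_report), and O(¬authorize_appeal) is already established, so O(¬inspect_report).
Premise 6, O(¬break_seal ⊃ inspect_report), contraposes to O(¬inspect_report ⊃ break_seal); with O(¬inspect_report) we get O(break_seal).
With premise 4, O(break_seal ⊃ ¬escalate_summons), the K-axiom yields O(¬escalate_summons).
So O(¬escalate_summons) holds, i.e. escalate_summons is forbidden. None of the other listed options is forbidden under the premises.

escalate_summons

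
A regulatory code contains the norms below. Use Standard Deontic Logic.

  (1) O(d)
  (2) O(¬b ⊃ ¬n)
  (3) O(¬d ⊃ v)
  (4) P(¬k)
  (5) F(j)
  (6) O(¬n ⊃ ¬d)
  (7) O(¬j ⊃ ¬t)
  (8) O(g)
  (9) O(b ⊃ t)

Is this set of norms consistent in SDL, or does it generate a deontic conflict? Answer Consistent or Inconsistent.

Premise 1 gives O(d).
Premise 6 is O(¬n ⊃ ¬d); contrapositively O(d ⊃ n). Since O(d) holds, K gives O(n).
Premise 2 is O(¬b ⊃ ¬n); contrapositively O(n ⊃ b). Since O(n) holds, K gives O(b).
Premise 9 is O(b ⊃ t); since O(b), deontic closure gives O(t).
Premise 7, O(¬j ⊃ ¬t), contraposes to O(t ⊃ j); with O(t) we get O(j).
But premise 5, F(j), means O(¬j).
We now have both O(j) and O(¬j) — j is simultaneously obligatory and forbidden, violating the D-axiom.

Inconsistent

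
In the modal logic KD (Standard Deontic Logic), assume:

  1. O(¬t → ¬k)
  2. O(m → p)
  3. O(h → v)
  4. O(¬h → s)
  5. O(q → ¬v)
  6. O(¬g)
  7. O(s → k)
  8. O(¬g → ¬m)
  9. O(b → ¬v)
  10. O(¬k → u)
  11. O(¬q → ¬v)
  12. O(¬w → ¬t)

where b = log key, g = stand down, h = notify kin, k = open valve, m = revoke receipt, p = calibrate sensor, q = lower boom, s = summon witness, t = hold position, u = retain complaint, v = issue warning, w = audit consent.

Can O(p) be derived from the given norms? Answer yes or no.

No

Premise 2 is O(m → p), but O(m) is not derivable from the premises, so it does not yield O(p).
No other premise forces O(p). An ideal world satisfying every premise can still have p false, so O(p) is not derivable.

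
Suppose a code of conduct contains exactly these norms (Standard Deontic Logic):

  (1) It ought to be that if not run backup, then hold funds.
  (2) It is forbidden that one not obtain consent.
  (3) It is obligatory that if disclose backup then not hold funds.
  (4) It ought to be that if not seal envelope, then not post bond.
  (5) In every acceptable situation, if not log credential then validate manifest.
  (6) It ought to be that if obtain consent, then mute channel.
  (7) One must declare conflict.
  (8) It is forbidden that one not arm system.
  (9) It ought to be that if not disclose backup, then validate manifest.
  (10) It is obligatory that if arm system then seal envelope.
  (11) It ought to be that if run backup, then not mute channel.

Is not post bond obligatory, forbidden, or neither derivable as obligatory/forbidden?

Neither

Premise 4 is O(¬seal_envelope → ¬post_bond), but O(¬seal_envelope) is not derivable from the premises, so it does not yield O(¬post_bond).
No premise or chain of K-axiom applications forces O(¬post_bond), and none forces O(post_bond). So ¬post_bond is neither obligatory nor forbidden under these norms.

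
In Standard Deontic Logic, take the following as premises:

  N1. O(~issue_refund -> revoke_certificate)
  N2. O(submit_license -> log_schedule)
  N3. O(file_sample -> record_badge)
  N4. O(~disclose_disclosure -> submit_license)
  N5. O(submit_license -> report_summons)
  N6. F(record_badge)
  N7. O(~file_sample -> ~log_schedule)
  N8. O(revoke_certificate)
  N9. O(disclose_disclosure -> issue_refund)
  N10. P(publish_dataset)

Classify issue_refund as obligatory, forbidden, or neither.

Premise 6 is F(record_badge), i.e. O(~record_badge).
The contrapositive of premise 3 (O(file_sample -> record_badge)) is O(~record_badge -> ~file_sample), and O(~record_badge) is already established, so O(~file_sample).
With premise 7, O(~file_sample -> ~log_schedule), the K-axiom yields O(~log_schedule).
Premise 2 is O(submit_license -> log_schedule); contrapositively O(~log_schedule -> ~submit_license). Since O(~log_schedule) holds, K gives O(~submit_license).
The contrapositive of premise 4 (O(~disclose_disclosure -> submit_license)) is O(~submit_license -> disclose_disclosure), and O(~submit_license) is already established, so O(disclose_disclosure).
With premise 9, O(disclose_disclosure -> issue_refund), the K-axiom yields O(issue_refund).
Premises 1, 5, 8, 10 do not contribute to this derivation.
Hence issue_refund is obligatory.

Obligatory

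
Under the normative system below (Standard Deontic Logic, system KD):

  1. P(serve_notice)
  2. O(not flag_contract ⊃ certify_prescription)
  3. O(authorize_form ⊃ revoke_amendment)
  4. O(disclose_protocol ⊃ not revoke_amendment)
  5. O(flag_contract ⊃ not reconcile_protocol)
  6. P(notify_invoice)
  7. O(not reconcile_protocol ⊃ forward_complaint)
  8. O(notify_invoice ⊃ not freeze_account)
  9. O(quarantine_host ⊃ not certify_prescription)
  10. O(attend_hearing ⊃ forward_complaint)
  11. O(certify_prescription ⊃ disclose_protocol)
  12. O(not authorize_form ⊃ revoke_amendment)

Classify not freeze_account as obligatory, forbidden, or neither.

Neither

Premise 8 is O(notify_invoice ⊃ not freeze_account), but O(notify_invoice) is not derivable from the premises (the permission P(notify_invoice) asserts only not O(not notify_invoice), not O(notify_invoice)), so it does not yield O(not freeze_account).
No premise or chain of K-axiom applications forces O(not freeze_account), and none forces O(freeze_account). So not freeze_account is neither obligatory nor forbidden under these norms.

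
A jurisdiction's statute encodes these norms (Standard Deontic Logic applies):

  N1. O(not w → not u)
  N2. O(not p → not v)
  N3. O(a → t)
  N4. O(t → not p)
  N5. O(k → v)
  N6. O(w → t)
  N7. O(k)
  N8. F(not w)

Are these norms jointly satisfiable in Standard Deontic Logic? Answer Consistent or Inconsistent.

Premise 8 is F(not w), i.e. O(w).
Premise 6 is O(w → t); since O(w), deontic closure gives O(t).
From O(t) and premise 4, O(t → not p), we obtain O(not p).
Applying K to premise 2 (O(not p → not v)) and O(not p) yields O(not v).
The contrapositive of premise 5 (O(k → v)) is O(not v → not k), and O(not v) is already established, so O(not k).
But premise 7 directly asserts O(k).
We now have both O(not k) and O(k) — k is simultaneously obligatory and forbidden, violating the D-axiom.

Inconsistent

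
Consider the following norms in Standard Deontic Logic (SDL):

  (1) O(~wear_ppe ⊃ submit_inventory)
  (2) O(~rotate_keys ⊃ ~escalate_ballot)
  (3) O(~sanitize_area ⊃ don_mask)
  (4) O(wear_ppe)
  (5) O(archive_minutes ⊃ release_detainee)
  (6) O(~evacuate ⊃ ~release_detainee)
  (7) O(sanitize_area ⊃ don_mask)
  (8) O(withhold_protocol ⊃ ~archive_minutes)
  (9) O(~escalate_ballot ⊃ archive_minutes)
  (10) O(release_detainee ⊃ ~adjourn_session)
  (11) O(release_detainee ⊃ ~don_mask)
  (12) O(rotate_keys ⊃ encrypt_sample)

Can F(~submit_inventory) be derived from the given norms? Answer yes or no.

No

Premise 1 is O(~wear_ppe ⊃ submit_inventory), but O(~wear_ppe) is not derivable from the premises, so it does not yield O(submit_inventory).
No other premise forces O(submit_inventory). An ideal world satisfying every premise can still have ~submit_inventory true, so F(~submit_inventory) is not derivable.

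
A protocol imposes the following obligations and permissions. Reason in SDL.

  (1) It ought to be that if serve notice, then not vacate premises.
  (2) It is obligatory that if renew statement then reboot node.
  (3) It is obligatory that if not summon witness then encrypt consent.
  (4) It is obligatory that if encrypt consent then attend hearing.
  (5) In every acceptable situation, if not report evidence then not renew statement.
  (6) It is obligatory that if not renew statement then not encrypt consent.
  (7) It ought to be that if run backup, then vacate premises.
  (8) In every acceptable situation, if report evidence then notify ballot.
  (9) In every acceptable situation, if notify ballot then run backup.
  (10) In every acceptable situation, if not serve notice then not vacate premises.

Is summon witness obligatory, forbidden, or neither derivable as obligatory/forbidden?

By case analysis on serve_notice: premise 1 gives O(serve_notice → ¬vacate_premises) and premise 10 gives O(¬serve_notice → ¬vacate_premises), so O(¬vacate_premises) either way.
Premise 7, O(run_backup → vacate_premises), contraposes to O(¬vacate_premises → ¬run_backup); with O(¬vacate_premises) we get O(¬run_backup).
The contrapositive of premise 9 (O(notify_ballot → run_backup)) is O(¬run_backup → ¬notify_ballot), and O(¬run_backup) is already established, so O(¬notify_ballot).
Premise 8 is O(report_evidence → notify_ballot); contrapositively O(¬notify_ballot → ¬report_evidence). Since O(¬notify_ballot) holds, K gives O(¬report_evidence).
From O(¬report_evidence) and premise 5, O(¬report_evidence → ¬renew_statement), we obtain O(¬renew_statement).
With premise 6, O(¬renew_statement → ¬encrypt_consent), the K-axiom yields O(¬encrypt_consent).
The contrapositive of premise 3 (O(¬summon_witness → encrypt_consent)) is O(¬encrypt_consent → summon_witness), and O(¬encrypt_consent) is already established, so O(summon_witness).
Premises 2, 4 do not contribute to this derivation.
Hence summon_witness is obligatory.

Obligatory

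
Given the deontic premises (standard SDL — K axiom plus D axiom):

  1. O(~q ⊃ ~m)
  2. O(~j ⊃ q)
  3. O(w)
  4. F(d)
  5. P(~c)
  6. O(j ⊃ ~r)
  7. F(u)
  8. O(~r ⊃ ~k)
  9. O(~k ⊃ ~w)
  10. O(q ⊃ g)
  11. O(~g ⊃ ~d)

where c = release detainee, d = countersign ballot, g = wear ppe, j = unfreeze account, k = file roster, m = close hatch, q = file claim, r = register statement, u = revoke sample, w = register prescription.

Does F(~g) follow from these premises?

Yes

From premise 3 we have O(w).
Premise 9, O(~k ⊃ ~w), contraposes to O(w ⊃ k); with O(w) we get O(k).
The contrapositive of premise 8 (O(~r ⊃ ~k)) is O(k ⊃ r), and O(k) is already established, so O(r).
Premise 6 is O(j ⊃ ~r); contrapositively O(r ⊃ ~j). Since O(r) holds, K gives O(~j).
Applying K to premise 2 (O(~j ⊃ q)) and O(~j) yields O(q).
Applying K to premise 10 (O(q ⊃ g)) and O(q) yields O(g).
Premises 1, 4, 5, 7, 11 do not contribute to this derivation.
So O(g) holds, i.e. F(~g). The claim follows.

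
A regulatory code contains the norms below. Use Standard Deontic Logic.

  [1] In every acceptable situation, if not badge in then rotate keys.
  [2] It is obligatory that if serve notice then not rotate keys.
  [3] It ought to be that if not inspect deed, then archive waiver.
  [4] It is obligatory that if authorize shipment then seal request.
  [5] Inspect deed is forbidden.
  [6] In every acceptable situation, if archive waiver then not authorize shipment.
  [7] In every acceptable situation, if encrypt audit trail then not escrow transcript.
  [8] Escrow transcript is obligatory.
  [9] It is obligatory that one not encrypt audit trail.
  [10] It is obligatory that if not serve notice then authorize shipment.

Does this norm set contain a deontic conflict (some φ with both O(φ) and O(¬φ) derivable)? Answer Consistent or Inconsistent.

Consistent

Premise 7 is O(encrypt_audit_trail → ¬escrow_transcript), but O(encrypt_audit_trail) is not derivable from the premises, so it does not yield O(¬escrow_transcript).
So O(¬escrow_transcript) is not derivable, and the apparent clash with O(escrow_transcript) does not arise.
A world satisfying every obligation exists (e.g. archive_waiver=true, authorize_shipment=false, badge_in=true, encrypt_audit_trail=false, escrow_transcript=true, inspect_deed=false, rotate_keys=false, seal_request=false, serve_notice=true); no atom is both obligatory and forbidden, so the set is consistent.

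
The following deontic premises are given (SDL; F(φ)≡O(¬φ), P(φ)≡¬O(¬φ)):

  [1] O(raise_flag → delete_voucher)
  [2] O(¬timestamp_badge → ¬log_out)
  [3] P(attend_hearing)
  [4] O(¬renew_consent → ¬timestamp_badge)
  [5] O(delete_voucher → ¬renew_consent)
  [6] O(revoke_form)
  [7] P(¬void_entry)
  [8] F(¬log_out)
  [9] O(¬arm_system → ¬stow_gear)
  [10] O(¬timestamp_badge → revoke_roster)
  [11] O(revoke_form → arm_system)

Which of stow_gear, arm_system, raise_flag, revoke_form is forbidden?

F(¬log_out) at premise 8 means O(log_out).
Premise 2 is O(¬timestamp_badge → ¬log_out); contrapositively O(log_out → timestamp_badge). Since O(log_out) holds, K gives O(timestamp_badge).
The contrapositive of premise 4 (O(¬renew_consent → ¬timestamp_badge)) is O(timestamp_badge → renew_consent), and O(timestamp_badge) is already established, so O(renew_consent).
Premise 5 is O(delete_voucher → ¬renew_consent); contrapositively O(renew_consent → ¬delete_voucher). Since O(renew_consent) holds, K gives O(¬delete_voucher).
Premise 1, O(raise_flag → delete_voucher), contraposes to O(¬delete_voucher → ¬raise_flag); with O(¬delete_voucher) we get O(¬raise_flag).
So O(¬raise_flag) holds, i.e. raise_flag is forbidden. None of the other listed options is forbidden under the premises.

raise_flag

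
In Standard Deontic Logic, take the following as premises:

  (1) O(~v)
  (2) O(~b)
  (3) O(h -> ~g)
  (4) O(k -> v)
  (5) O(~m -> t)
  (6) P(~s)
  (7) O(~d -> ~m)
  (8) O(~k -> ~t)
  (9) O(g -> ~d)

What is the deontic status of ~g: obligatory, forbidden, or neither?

Obligatory

Premise 1 states O(~v) outright.
The contrapositive of premise 4 (O(k -> v)) is O(~v -> ~k), and O(~v) is already established, so O(~k).
Premise 8 is O(~k -> ~t); since O(~k), deontic closure gives O(~t).
The contrapositive of premise 5 (O(~m -> t)) is O(~t -> m), and O(~t) is already established, so O(m).
Premise 7 is O(~d -> ~m); contrapositively O(m -> d). Since O(m) holds, K gives O(d).
The contrapositive of premise 9 (O(g -> ~d)) is O(d -> ~g), and O(d) is already established, so O(~g).
Premises 2, 3, 6 do not contribute to this derivation.
Hence ~g is obligatory.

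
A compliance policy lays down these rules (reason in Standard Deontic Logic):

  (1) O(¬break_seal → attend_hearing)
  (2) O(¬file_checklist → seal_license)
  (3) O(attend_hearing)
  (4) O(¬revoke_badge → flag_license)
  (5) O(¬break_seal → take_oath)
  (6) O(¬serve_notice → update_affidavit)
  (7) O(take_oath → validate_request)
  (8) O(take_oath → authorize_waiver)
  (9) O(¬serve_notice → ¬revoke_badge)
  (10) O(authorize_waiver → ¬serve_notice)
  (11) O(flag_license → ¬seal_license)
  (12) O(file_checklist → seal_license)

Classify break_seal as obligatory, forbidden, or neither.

Obligatory

Premises 12 and 2 cover both cases: O(file_checklist → seal_license) and O(¬file_checklist → seal_license). Since file_checklist ∨ ¬file_checklist is a tautology, O(seal_license) follows.
Premise 11, O(flag_license → ¬seal_license), contraposes to O(seal_license → ¬flag_license); with O(seal_license) we get O(¬flag_license).
The contrapositive of premise 4 (O(¬revoke_badge → flag_license)) is O(¬flag_license → revoke_badge), and O(¬flag_license) is already established, so O(revoke_badge).
The contrapositive of premise 9 (O(¬serve_notice → ¬revoke_badge)) is O(revoke_badge → serve_notice), and O(revoke_badge) is already established, so O(serve_notice).
Premise 10, O(authorize_waiver → ¬serve_notice), contraposes to O(serve_notice → ¬authorize_waiver); with O(serve_notice) we get O(¬authorize_waiver).
The contrapositive of premise 8 (O(take_oath → authorize_waiver)) is O(¬authorize_waiver → ¬take_oath), and O(¬authorize_waiver) is already established, so O(¬take_oath).
Premise 5, O(¬break_seal → take_oath), contraposes to O(¬take_oath → break_seal); with O(¬take_oath) we get O(break_seal).
Premises 1, 3, 6, 7 do not contribute to this derivation.
Hence break_seal is obligatory.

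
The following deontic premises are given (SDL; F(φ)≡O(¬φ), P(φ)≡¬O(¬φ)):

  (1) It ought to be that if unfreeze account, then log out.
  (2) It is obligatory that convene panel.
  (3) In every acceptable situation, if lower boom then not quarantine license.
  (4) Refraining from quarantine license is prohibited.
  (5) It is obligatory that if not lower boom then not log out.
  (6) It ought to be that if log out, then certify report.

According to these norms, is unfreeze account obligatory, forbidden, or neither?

Forbidden

F(¬quarantine_license) at premise 4 means O(quarantine_license).
Premise 3 is O(lower_boom → ¬quarantine_license); contrapositively O(quarantine_license → ¬lower_boom). Since O(quarantine_license) holds, K gives O(¬lower_boom).
With premise 5, O(¬lower_boom → ¬log_out), the K-axiom yields O(¬log_out).
The contrapositive of premise 1 (O(unfreeze_account → log_out)) is O(¬log_out → ¬unfreeze_account), and O(¬log_out) is already established, so O(¬unfreeze_account).
Premises 2, 6 do not contribute to this derivation.
Thus O(¬unfreeze_account), which is F(unfreeze_account): unfreeze_account is forbidden.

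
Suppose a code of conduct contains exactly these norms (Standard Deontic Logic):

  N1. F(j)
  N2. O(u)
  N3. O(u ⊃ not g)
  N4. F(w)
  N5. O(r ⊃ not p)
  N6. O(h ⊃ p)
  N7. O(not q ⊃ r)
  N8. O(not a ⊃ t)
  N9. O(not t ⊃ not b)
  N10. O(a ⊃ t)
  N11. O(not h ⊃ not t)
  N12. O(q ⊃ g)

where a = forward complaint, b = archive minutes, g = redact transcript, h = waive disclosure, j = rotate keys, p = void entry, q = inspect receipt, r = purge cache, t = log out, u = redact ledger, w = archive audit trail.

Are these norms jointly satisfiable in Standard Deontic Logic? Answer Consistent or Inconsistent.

Inconsistent

By case analysis on not a: premise 8 gives O(not a ⊃ t) and premise 10 gives O(a ⊃ t), so O(t) either way.
Premise 11 is O(not h ⊃ not t); contrapositively O(t ⊃ h). Since O(t) holds, K gives O(h).
Applying K to premise 6 (O(h ⊃ p)) and O(h) yields O(p).
The contrapositive of premise 5 (O(r ⊃ not p)) is O(p ⊃ not r), and O(p) is already established, so O(not r).
Premise 7, O(not q ⊃ r), contraposes to O(not r ⊃ q); with O(not r) we get O(q).
From O(q) and premise 12, O(q ⊃ g), we obtain O(g).
Premise 3, O(u ⊃ not g), contraposes to O(g ⊃ not u); with O(g) we get O(not u).
Yet premise 2 states O(u).
We now have both O(not u) and O(u) — u is simultaneously obligatory and forbidden, violating the D-axiom.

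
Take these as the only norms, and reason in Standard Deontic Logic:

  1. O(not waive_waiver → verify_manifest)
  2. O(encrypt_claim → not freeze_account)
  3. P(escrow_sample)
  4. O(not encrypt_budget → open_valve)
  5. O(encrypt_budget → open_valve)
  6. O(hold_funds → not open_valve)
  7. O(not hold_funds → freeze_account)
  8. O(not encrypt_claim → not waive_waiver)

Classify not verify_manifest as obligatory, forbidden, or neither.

Forbidden

By case analysis on encrypt_budget: premise 5 gives O(encrypt_budget → open_valve) and premise 4 gives O(not encrypt_budget → open_valve), so O(open_valve) either way.
Premise 6, O(hold_funds → not open_valve), contraposes to O(open_valve → not hold_funds); with O(open_valve) we get O(not hold_funds).
Applying K to premise 7 (O(not hold_funds → freeze_account)) and O(not hold_funds) yields O(freeze_account).
The contrapositive of premise 2 (O(encrypt_claim → not freeze_account)) is O(freeze_account → not encrypt_claim), and O(freeze_account) is already established, so O(not encrypt_claim).
From O(not encrypt_claim) and premise 8, O(not encrypt_claim → not waive_waiver), we obtain O(not waive_waiver).
From O(not waive_waiver) and premise 1, O(not waive_waiver → verify_manifest), we obtain O(verify_manifest).
Premise 3 does not contribute to this derivation.
Thus O(verify_manifest), which is F(not verify_manifest): not verify_manifest is forbidden.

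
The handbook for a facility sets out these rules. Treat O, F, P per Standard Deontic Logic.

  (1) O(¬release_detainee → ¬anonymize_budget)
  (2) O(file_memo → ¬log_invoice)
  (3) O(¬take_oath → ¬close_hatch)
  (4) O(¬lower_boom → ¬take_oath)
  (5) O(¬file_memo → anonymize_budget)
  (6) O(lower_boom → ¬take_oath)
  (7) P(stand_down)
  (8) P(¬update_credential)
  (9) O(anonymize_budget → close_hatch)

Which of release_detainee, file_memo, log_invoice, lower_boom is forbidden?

log_invoice

Premises 6 and 4 cover both cases: O(lower_boom → ¬take_oath) and O(¬lower_boom → ¬take_oath). Since lower_boom ∨ ¬lower_boom is a tautology, O(¬take_oath) follows.
From O(¬take_oath) and premise 3, O(¬take_oath → ¬close_hatch), we obtain O(¬close_hatch).
Premise 9 is O(anonymize_budget → close_hatch); contrapositively O(¬close_hatch → ¬anonymize_budget). Since O(¬close_hatch) holds, K gives O(¬anonymize_budget).
Premise 5, O(¬file_memo → anonymize_budget), contraposes to O(¬anonymize_budget → file_memo); with O(¬anonymize_budget) we get O(file_memo).
With premise 2, O(file_memo → ¬log_invoice), the K-axiom yields O(¬log_invoice).
So O(¬log_invoice) holds, i.e. log_invoice is forbidden. None of the other listed options is forbidden under the premises.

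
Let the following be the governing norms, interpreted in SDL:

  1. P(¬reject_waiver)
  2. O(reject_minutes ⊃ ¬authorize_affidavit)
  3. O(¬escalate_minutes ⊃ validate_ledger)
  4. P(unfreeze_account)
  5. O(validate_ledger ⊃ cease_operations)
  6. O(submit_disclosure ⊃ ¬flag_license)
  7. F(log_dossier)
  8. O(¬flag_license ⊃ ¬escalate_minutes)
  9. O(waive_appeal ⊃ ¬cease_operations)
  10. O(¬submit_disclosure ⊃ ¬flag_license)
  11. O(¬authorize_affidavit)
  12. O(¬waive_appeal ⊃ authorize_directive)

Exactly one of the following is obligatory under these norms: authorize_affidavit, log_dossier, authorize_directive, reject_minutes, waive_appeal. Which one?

authorize_directive

By case analysis on ¬submit_disclosure: premise 10 gives O(¬submit_disclosure ⊃ ¬flag_license) and premise 6 gives O(submit_disclosure ⊃ ¬flag_license), so O(¬flag_license) either way.
From O(¬flag_license) and premise 8, O(¬flag_license ⊃ ¬escalate_minutes), we obtain O(¬escalate_minutes).
Premise 3 is O(¬escalate_minutes ⊃ validate_ledger); since O(¬escalate_minutes), deontic closure gives O(validate_ledger).
With premise 5, O(validate_ledger ⊃ cease_operations), the K-axiom yields O(cease_operations).
Premise 9, O(waive_appeal ⊃ ¬cease_operations), contraposes to O(cease_operations ⊃ ¬waive_appeal); with O(cease_operations) we get O(¬waive_appeal).
Applying K to premise 12 (O(¬waive_appeal ⊃ authorize_directive)) and O(¬waive_appeal) yields O(authorize_directive).
So O(authorize_directive) holds — authorize_directive is obligatory. None of the other listed options is made obligatory by any chain of premises.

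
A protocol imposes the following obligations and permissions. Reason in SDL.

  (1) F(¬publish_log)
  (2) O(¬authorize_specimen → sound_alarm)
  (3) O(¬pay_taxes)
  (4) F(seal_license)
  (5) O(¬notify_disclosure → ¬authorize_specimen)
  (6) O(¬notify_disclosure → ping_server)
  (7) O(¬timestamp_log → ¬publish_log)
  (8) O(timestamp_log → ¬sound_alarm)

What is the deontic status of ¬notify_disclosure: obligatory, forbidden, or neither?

Premise 1, F(¬publish_log), is equivalent to O(publish_log).
Premise 7, O(¬timestamp_log → ¬publish_log), contraposes to O(publish_log → timestamp_log); with O(publish_log) we get O(timestamp_log).
From O(timestamp_log) and premise 8, O(timestamp_log → ¬sound_alarm), we obtain O(¬sound_alarm).
Premise 2, O(¬authorize_specimen → sound_alarm), contraposes to O(¬sound_alarm → authorize_specimen); with O(¬sound_alarm) we get O(authorize_specimen).
Premise 5 is O(¬notify_disclosure → ¬authorize_specimen); contrapositively O(authorize_specimen → notify_disclosure). Since O(authorize_specimen) holds, K gives O(notify_disclosure).
Premises 3, 4, 6 do not contribute to this derivation.
Thus O(notify_disclosure), which is F(¬notify_disclosure): ¬notify_disclosure is forbidden.

Forbidden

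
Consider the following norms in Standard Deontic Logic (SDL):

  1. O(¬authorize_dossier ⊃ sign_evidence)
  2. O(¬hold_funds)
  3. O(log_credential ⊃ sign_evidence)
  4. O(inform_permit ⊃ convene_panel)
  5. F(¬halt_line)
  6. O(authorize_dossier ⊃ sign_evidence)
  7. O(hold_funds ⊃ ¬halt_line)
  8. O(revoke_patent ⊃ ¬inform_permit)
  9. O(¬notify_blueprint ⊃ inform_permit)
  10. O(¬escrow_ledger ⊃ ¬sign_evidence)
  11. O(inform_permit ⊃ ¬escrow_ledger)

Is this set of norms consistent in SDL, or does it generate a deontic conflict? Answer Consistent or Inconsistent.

Premise 7 is O(hold_funds ⊃ ¬halt_line), but O(hold_funds) is not derivable from the premises, so it does not yield O(¬halt_line).
So O(¬halt_line) is not derivable, and the apparent clash with O(halt_line) does not arise.
A world satisfying every obligation exists (e.g. authorize_dossier=false, convene_panel=false, escrow_ledger=true, halt_line=true, hold_funds=false, inform_permit=false, log_credential=false, notify_blueprint=true, revoke_patent=false, sign_evidence=true); no atom is both obligatory and forbidden, so the set is consistent.

Consistent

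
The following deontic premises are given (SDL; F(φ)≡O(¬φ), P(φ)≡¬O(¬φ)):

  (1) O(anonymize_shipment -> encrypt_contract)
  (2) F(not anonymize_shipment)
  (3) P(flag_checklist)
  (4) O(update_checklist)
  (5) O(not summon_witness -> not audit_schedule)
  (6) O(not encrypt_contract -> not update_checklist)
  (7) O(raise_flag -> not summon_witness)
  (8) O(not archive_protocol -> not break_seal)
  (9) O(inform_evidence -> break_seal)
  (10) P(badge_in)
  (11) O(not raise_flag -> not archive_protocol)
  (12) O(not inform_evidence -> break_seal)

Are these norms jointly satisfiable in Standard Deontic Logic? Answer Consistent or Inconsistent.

Consistent

Premise 6 is O(not encrypt_contract -> not update_checklist), but O(not encrypt_contract) is not derivable from the premises, so it does not yield O(not update_checklist).
So O(not update_checklist) is not derivable, and the apparent clash with O(update_checklist) does not arise.
A world satisfying every obligation exists (e.g. anonymize_shipment=true, archive_protocol=true, audit_schedule=false, badge_in=false, break_seal=true, encrypt_contract=true, flag_checklist=false, inform_evidence=false, raise_flag=true, summon_witness=false, update_checklist=true); no atom is both obligatory and forbidden, so the set is consistent.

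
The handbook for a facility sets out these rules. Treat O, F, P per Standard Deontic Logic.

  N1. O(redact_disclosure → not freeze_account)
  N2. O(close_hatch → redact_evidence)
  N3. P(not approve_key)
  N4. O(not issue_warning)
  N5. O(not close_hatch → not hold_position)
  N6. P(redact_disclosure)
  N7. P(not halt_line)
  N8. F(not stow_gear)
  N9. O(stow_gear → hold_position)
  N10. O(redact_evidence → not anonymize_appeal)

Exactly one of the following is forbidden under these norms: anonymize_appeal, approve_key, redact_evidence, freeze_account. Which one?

anonymize_appeal

Premise 8, F(not stow_gear), is equivalent to O(stow_gear).
Premise 9 is O(stow_gear → hold_position); since O(stow_gear), deontic closure gives O(hold_position).
The contrapositive of premise 5 (O(not close_hatch → not hold_position)) is O(hold_position → close_hatch), and O(hold_position) is already established, so O(close_hatch).
Premise 2 is O(close_hatch → redact_evidence); since O(close_hatch), deontic closure gives O(redact_evidence).
With premise 10, O(redact_evidence → not anonymize_appeal), the K-axiom yields O(not anonymize_appeal).
So O(not anonymize_appeal) holds, i.e. anonymize_appeal is forbidden. None of the other listed options is forbidden under the premises.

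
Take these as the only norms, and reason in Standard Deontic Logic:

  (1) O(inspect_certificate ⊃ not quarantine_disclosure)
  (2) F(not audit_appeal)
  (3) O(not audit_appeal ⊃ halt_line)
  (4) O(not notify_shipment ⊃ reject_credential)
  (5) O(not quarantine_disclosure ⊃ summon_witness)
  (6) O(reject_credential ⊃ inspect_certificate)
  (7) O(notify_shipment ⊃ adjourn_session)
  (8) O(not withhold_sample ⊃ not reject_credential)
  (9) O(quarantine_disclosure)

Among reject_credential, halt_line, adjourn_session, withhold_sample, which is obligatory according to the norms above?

Premise 9 states O(quarantine_disclosure) outright.
The contrapositive of premise 1 (O(inspect_certificate ⊃ not quarantine_disclosure)) is O(quarantine_disclosure ⊃ not inspect_certificate), and O(quarantine_disclosure) is already established, so O(not inspect_certificate).
Premise 6 is O(reject_credential ⊃ inspect_certificate); contrapositively O(not inspect_certificate ⊃ not reject_credential). Since O(not inspect_certificate) holds, K gives O(not reject_credential).
The contrapositive of premise 4 (O(not notify_shipment ⊃ reject_credential)) is O(not reject_credential ⊃ notify_shipment), and O(not reject_credential) is already established, so O(notify_shipment).
From O(notify_shipment) and premise 7, O(notify_shipment ⊃ adjourn_session), we obtain O(adjourn_session).
So O(adjourn_session) holds — adjourn_session is obligatory. None of the other listed options is made obligatory by any chain of premises.

adjourn_session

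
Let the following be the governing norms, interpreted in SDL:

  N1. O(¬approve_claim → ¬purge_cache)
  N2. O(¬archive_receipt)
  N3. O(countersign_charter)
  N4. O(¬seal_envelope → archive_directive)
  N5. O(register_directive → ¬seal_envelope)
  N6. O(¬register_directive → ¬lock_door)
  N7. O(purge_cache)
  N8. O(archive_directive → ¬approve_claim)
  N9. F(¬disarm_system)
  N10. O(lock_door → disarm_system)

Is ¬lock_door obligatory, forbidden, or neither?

Premise 7 gives O(purge_cache).
Premise 1, O(¬approve_claim → ¬purge_cache), contraposes to O(purge_cache → approve_claim); with O(purge_cache) we get O(approve_claim).
The contrapositive of premise 8 (O(archive_directive → ¬approve_claim)) is O(approve_claim → ¬archive_directive), and O(approve_claim) is already established, so O(¬archive_directive).
The contrapositive of premise 4 (O(¬seal_envelope → archive_directive)) is O(¬archive_directive → seal_envelope), and O(¬archive_directive) is already established, so O(seal_envelope).
Premise 5 is O(register_directive → ¬seal_envelope); contrapositively O(seal_envelope → ¬register_directive). Since O(seal_envelope) holds, K gives O(¬register_directive).
With premise 6, O(¬register_directive → ¬lock_door), the K-axiom yields O(¬lock_door).
Premises 2, 3, 9, 10 do not contribute to this derivation.
Hence ¬lock_door is obligatory.

Obligatory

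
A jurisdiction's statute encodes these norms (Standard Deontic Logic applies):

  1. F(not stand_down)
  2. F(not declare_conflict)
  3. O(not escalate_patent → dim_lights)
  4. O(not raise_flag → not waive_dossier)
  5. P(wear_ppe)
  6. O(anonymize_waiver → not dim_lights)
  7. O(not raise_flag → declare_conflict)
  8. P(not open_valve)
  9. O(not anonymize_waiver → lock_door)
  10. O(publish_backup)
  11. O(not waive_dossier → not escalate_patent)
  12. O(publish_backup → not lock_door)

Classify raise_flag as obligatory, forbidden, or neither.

Premise 10 gives O(publish_backup).
With premise 12, O(publish_backup → not lock_door), the K-axiom yields O(not lock_door).
Premise 9 is O(not anonymize_waiver → lock_door); contrapositively O(not lock_door → anonymize_waiver). Since O(not lock_door) holds, K gives O(anonymize_waiver).
Premise 6 is O(anonymize_waiver → not dim_lights); since O(anonymize_waiver), deontic closure gives O(not dim_lights).
Premise 3 is O(not escalate_patent → dim_lights); contrapositively O(not dim_lights → escalate_patent). Since O(not dim_lights) holds, K gives O(escalate_patent).
The contrapositive of premise 11 (O(not waive_dossier → not escalate_patent)) is O(escalate_patent → waive_dossier), and O(escalate_patent) is already established, so O(waive_dossier).
Premise 4 is O(not raise_flag → not waive_dossier); contrapositively O(waive_dossier → raise_flag). Since O(waive_dossier) holds, K gives O(raise_flag).
Premises 1, 2, 5, 7, 8 do not contribute to this derivation.
Hence raise_flag is obligatory.

Obligatory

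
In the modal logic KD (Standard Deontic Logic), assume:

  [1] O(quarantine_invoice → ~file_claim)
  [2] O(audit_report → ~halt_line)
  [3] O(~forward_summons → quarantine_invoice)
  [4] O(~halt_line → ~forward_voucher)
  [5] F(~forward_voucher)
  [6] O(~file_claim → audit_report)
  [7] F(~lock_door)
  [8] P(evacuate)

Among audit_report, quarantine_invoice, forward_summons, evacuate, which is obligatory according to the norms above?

forward_summons

Premise 5, F(~forward_voucher), is equivalent to O(forward_voucher).
Premise 4 is O(~halt_line → ~forward_voucher); contrapositively O(forward_voucher → halt_line). Since O(forward_voucher) holds, K gives O(halt_line).
The contrapositive of premise 2 (O(audit_report → ~halt_line)) is O(halt_line → ~audit_report), and O(halt_line) is already established, so O(~audit_report).
The contrapositive of premise 6 (O(~file_claim → audit_report)) is O(~audit_report → file_claim), and O(~audit_report) is already established, so O(file_claim).
Premise 1, O(quarantine_invoice → ~file_claim), contraposes to O(file_claim → ~quarantine_invoice); with O(file_claim) we get O(~quarantine_invoice).
Premise 3 is O(~forward_summons → quarantine_invoice); contrapositively O(~quarantine_invoice → forward_summons). Since O(~quarantine_invoice) holds, K gives O(forward_summons).
So O(forward_summons) holds — forward_summons is obligatory. None of the other listed options is made obligatory by any chain of premises.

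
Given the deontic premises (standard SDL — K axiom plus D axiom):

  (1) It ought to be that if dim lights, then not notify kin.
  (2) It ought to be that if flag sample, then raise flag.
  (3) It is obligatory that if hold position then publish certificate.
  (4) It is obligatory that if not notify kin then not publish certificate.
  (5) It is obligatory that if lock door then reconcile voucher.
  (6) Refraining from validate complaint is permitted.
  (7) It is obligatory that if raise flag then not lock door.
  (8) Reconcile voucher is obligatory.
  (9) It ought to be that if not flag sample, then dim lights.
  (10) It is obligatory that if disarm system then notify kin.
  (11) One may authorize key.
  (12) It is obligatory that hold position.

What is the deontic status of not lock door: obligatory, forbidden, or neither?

Premise 12 gives O(hold_position).
Applying K to premise 3 (O(hold_position → publish_certificate)) and O(hold_position) yields O(publish_certificate).
Premise 4, O(¬notify_kin → ¬publish_certificate), contraposes to O(publish_certificate → notify_kin); with O(publish_certificate) we get O(notify_kin).
Premise 1, O(dim_lights → ¬notify_kin), contraposes to O(notify_kin → ¬dim_lights); with O(notify_kin) we get O(¬dim_lights).
Premise 9 is O(¬flag_sample → dim_lights); contrapositively O(¬dim_lights → flag_sample). Since O(¬dim_lights) holds, K gives O(flag_sample).
From O(flag_sample) and premise 2, O(flag_sample → raise_flag), we obtain O(raise_flag).
With premise 7, O(raise_flag → ¬lock_door), the K-axiom yields O(¬lock_door).
Premises 5, 6, 8, 10, 11 do not contribute to this derivation.
Hence ¬lock_door is obligatory.

Obligatory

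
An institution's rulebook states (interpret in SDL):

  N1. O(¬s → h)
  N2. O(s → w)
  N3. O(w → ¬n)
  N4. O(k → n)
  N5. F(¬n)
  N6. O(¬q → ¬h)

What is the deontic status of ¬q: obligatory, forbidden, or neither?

Forbidden

Premise 5 is F(¬n), i.e. O(n).
Premise 3 is O(w → ¬n); contrapositively O(n → ¬w). Since O(n) holds, K gives O(¬w).
Premise 2 is O(s → w); contrapositively O(¬w → ¬s). Since O(¬w) holds, K gives O(¬s).
From O(¬s) and premise 1, O(¬s → h), we obtain O(h).
Premise 6 is O(¬q → ¬h); contrapositively O(h → q). Since O(h) holds, K gives O(q).
Premise 4 does not contribute to this derivation.
Thus O(q), which is F(¬q): ¬q is forbidden.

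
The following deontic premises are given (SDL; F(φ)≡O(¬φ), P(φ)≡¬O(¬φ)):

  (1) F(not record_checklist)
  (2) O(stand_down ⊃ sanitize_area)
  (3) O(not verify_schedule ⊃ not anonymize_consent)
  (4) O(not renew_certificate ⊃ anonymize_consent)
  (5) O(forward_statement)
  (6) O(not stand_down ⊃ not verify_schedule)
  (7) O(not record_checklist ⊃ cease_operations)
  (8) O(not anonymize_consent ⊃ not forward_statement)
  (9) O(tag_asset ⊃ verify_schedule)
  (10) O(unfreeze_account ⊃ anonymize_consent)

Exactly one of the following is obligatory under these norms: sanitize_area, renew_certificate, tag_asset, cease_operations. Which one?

sanitize_area

Premise 5 states O(forward_statement) outright.
The contrapositive of premise 8 (O(not anonymize_consent ⊃ not forward_statement)) is O(forward_statement ⊃ anonymize_consent), and O(forward_statement) is already established, so O(anonymize_consent).
Premise 3, O(not verify_schedule ⊃ not anonymize_consent), contraposes to O(anonymize_consent ⊃ verify_schedule); with O(anonymize_consent) we get O(verify_schedule).
The contrapositive of premise 6 (O(not stand_down ⊃ not verify_schedule)) is O(verify_schedule ⊃ stand_down), and O(verify_schedule) is already established, so O(stand_down).
Applying K to premise 2 (O(stand_down ⊃ sanitize_area)) and O(stand_down) yields O(sanitize_area).
So O(sanitize_area) holds — sanitize_area is obligatory. None of the other listed options is made obligatory by any chain of premises.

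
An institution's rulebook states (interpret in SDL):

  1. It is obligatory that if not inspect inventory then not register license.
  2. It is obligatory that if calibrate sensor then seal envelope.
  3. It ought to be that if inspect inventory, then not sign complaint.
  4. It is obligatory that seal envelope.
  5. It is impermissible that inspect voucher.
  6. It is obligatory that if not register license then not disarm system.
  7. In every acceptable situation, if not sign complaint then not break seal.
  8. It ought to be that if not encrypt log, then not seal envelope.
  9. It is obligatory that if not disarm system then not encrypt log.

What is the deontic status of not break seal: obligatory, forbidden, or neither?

Premise 4 gives O(seal_envelope).
The contrapositive of premise 8 (O(¬encrypt_log → ¬seal_envelope)) is O(seal_envelope → encrypt_log), and O(seal_envelope) is already established, so O(encrypt_log).
The contrapositive of premise 9 (O(¬disarm_system → ¬encrypt_log)) is O(encrypt_log → disarm_system), and O(encrypt_log) is already established, so O(disarm_system).
Premise 6 is O(¬register_license → ¬disarm_system); contrapositively O(disarm_system → register_license). Since O(disarm_system) holds, K gives O(register_license).
Premise 1 is O(¬inspect_inventory → ¬register_license); contrapositively O(register_license → inspect_inventory). Since O(register_license) holds, K gives O(inspect_inventory).
Premise 3 is O(inspect_inventory → ¬sign_complaint); since O(inspect_inventory), deontic closure gives O(¬sign_complaint).
Applying K to premise 7 (O(¬sign_complaint → ¬break_seal)) and O(¬sign_complaint) yields O(¬break_seal).
Premises 2, 5 do not contribute to this derivation.
Hence ¬break_seal is obligatory.

Obligatory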